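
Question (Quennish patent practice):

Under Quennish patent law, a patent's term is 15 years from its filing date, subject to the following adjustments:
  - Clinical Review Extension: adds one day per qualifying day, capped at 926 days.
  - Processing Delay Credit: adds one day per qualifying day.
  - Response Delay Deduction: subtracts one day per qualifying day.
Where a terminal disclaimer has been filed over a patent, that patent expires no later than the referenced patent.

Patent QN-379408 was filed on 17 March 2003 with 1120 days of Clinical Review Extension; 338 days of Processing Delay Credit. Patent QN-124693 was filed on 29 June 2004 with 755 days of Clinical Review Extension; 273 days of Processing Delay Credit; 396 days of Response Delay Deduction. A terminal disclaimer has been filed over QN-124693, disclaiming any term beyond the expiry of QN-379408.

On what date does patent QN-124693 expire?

Natural term of QN-124693:
  Base: filing + 15 years → 29 June 2019.
  Clinical Review Extension: 755 days (within the 926-day cap) → +755 days → 23 July 2021.
  Processing Delay Credit: +273 days → 22 April 2022.
  Response Delay Deduction: −396 days → 22 March 2021.
Expiry of referenced patent QN-379408:
  Base: filing + 15 years → 17 March 2018.
  Clinical Review Extension: 1120 days claimed exceeds the 926-day cap, so +926 days → 28 September 2020.
  Processing Delay Credit: +338 days → 1 September 2021.
Terminal disclaimer: QN-124693 expires on the earlier of 22 March 2021 and 1 September 2021.

2021-03-22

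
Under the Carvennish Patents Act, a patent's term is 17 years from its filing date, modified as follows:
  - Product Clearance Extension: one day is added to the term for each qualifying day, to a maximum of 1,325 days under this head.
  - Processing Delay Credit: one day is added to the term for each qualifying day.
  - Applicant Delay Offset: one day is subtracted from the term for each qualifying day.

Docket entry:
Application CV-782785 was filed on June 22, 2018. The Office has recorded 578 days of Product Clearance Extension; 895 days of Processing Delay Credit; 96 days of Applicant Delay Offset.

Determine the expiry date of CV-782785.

2039-03-30

Base term: filing date + 17 years → 22 June 2035.
Product Clearance Extension: 578 days (within the 1325-day cap) → +578 days → 20 January 2037.
Processing Delay Credit: +895 days → 4 July 2039.
Applicant Delay Offset: −96 days → 30 March 2039.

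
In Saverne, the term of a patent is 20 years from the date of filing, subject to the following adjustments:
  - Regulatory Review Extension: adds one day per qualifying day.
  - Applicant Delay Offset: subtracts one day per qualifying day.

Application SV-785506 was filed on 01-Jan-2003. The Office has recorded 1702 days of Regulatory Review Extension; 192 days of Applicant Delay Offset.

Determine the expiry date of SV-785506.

Base term: filing date + 20 years → 1 January 2023.
Regulatory Review Extension: +1702 days → 30 August 2027.
Applicant Delay Offset: −192 days → 19 February 2027.

February 19, 2027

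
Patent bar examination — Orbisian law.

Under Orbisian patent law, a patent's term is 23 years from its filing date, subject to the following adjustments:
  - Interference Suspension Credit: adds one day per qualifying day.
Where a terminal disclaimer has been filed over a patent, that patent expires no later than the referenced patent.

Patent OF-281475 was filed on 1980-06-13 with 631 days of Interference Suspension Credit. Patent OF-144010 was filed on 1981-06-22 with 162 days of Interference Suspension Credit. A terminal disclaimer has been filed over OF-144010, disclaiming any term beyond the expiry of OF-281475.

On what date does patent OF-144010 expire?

2004-12-01

Natural term of OF-144010:
  Base: filing + 23 years → 22 June 2004.
  Interference Suspension Credit: +162 days → 1 December 2004.
Expiry of referenced patent OF-281475:
  Base: filing + 23 years → 13 June 2003.
  Interference Suspension Credit: +631 days → 5 March 2005.
Terminal disclaimer: OF-144010 expires on the earlier of 1 December 2004 and 5 March 2005.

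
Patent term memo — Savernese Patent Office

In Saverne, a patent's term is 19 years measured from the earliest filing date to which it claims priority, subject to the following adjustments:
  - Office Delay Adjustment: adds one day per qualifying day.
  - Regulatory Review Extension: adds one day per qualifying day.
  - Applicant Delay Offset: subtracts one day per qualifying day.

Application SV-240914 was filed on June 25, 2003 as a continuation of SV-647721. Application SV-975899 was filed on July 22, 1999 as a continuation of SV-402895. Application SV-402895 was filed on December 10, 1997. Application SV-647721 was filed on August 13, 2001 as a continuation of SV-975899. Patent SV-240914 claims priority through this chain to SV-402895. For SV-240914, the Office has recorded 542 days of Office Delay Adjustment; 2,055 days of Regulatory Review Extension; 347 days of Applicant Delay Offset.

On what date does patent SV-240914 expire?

2023-02-07

Earliest priority filing: 10 December 1997.
Base term: 10 December 1997 + 19 years → 10 December 2016.
Office Delay Adjustment: +542 days → 5 June 2018.
Regulatory Review Extension: +2055 days → 20 January 2024.
Applicant Delay Offset: −347 days → 7 February 2023.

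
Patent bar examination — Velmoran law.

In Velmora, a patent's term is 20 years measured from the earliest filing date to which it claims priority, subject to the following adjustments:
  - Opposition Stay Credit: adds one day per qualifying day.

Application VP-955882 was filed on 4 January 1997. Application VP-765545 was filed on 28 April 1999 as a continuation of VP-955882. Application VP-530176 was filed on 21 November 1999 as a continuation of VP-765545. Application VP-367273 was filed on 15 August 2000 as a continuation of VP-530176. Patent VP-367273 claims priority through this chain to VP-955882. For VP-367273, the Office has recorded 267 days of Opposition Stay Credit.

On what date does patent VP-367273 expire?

September 28, 2017

Earliest priority filing: 4 January 1997.
Base term: 4 January 1997 + 20 years → 4 January 2017.
Opposition Stay Credit: +267 days → 28 September 2017.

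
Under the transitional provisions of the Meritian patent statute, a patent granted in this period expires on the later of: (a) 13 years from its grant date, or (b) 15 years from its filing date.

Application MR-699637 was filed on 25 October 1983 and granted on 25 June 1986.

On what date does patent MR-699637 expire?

1999-06-25

(a) grant + 13 years → 25 June 1999.
(b) filing + 15 years → 25 October 1998.
Later of the two: 25 June 1999.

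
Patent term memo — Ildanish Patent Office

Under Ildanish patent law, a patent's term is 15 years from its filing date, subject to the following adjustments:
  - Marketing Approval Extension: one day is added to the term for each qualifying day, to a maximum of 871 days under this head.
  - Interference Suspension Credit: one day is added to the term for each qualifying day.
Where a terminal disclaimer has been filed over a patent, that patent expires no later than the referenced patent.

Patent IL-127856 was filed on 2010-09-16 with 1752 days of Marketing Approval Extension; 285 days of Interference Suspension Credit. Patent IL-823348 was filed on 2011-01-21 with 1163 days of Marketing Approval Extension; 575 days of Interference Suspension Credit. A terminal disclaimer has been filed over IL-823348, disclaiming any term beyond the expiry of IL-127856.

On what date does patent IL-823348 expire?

2028-11-15

Natural term of IL-823348:
  Base: filing + 15 years → 21 January 2026.
  Marketing Approval Extension: 1163 days claimed exceeds the 871-day cap, so +871 days → 10 June 2028.
  Interference Suspension Credit: +575 days → 6 January 2030.
Expiry of referenced patent IL-127856:
  Base: filing + 15 years → 16 September 2025.
  Marketing Approval Extension: 1752 days claimed exceeds the 871-day cap, so +871 days → 4 February 2028.
  Interference Suspension Credit: +285 days → 15 November 2028.
Terminal disclaimer: IL-823348 expires on the earlier of 6 January 2030 and 15 November 2028.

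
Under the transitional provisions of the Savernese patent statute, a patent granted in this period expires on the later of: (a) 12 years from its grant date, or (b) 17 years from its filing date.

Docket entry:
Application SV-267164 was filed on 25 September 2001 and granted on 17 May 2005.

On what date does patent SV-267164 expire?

September 25, 2018

(a) grant + 12 years → 17 May 2017.
(b) filing + 17 years → 25 September 2018.
Later of the two: 25 September 2018.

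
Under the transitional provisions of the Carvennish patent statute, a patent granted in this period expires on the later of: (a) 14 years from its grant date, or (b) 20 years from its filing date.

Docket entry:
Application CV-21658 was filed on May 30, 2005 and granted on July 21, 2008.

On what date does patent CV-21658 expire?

(a) grant + 14 years → 21 July 2022.
(b) filing + 20 years → 30 May 2025.
Later of the two: 30 May 2025.

2025-05-30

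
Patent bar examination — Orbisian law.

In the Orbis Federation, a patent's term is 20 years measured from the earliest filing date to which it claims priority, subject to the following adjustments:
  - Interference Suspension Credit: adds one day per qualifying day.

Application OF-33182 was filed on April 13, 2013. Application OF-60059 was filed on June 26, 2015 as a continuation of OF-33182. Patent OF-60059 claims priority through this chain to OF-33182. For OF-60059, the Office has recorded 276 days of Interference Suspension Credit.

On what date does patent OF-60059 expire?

January 14, 2034

Earliest priority filing: 13 April 2013.
Base term: 13 April 2013 + 20 years → 13 April 2033.
Interference Suspension Credit: +276 days → 14 January 2034.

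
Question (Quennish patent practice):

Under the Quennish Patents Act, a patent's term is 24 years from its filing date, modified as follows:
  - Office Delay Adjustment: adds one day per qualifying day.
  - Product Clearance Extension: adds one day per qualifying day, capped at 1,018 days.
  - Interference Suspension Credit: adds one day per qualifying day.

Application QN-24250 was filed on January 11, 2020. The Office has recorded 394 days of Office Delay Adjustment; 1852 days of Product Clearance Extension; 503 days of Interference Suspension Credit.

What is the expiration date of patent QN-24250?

2049-04-09

Base term: filing date + 24 years → 11 January 2044.
Office Delay Adjustment: +394 days → 8 February 2045.
Product Clearance Extension: 1852 days claimed exceeds the 1018-day cap, so +1018 days → 23 November 2047.
Interference Suspension Credit: +503 days → 9 April 2049.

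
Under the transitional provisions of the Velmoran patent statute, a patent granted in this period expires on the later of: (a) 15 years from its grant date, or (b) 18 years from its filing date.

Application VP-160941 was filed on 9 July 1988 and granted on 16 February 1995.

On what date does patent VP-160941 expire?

(a) grant + 15 years → 16 February 2010.
(b) filing + 18 years → 9 July 2006.
Later of the two: 16 February 2010.

2010-02-16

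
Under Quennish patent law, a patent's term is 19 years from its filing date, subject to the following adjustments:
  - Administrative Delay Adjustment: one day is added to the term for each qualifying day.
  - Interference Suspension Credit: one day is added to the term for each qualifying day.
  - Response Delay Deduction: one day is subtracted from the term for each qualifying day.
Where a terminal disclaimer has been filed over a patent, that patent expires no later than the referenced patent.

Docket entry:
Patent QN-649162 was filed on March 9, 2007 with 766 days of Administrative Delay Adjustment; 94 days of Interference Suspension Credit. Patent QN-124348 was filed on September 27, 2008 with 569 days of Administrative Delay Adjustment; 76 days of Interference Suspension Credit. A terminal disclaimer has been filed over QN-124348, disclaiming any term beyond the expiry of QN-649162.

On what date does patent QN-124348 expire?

Natural term of QN-124348:
  Base: filing + 19 years → 27 September 2027.
  Administrative Delay Adjustment: +569 days → 18 April 2029.
  Interference Suspension Credit: +76 days → 3 July 2029.
Expiry of referenced patent QN-649162:
  Base: filing + 19 years → 9 March 2026.
  Administrative Delay Adjustment: +766 days → 13 April 2028.
  Interference Suspension Credit: +94 days → 16 July 2028.
Terminal disclaimer: QN-124348 expires on the earlier of 3 July 2029 and 16 July 2028.

2028-07-16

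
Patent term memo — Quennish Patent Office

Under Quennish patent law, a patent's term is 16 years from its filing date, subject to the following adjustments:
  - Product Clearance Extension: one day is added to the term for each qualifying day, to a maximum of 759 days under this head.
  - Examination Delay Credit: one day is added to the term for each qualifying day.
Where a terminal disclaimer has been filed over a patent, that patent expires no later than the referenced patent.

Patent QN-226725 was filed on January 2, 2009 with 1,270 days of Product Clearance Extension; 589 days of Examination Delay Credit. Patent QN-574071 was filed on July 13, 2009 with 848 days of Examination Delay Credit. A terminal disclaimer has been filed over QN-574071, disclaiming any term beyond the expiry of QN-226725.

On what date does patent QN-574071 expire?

Natural term of QN-574071:
  Base: filing + 16 years → 13 July 2025.
  Examination Delay Credit: +848 days → 8 November 2027.
Expiry of referenced patent QN-226725:
  Base: filing + 16 years → 2 January 2025.
  Product Clearance Extension: 1270 days claimed exceeds the 759-day cap, so +759 days → 31 January 2027.
  Examination Delay Credit: +589 days → 11 September 2028.
Terminal disclaimer: QN-574071 expires on the earlier of 8 November 2027 and 11 September 2028.

2027-11-08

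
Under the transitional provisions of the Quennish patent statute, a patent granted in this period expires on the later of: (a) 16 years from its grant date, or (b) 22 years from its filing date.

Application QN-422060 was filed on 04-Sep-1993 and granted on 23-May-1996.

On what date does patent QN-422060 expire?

September 4, 2015

(a) grant + 16 years → 23 May 2012.
(b) filing + 22 years → 4 September 2015.
Later of the two: 4 September 2015.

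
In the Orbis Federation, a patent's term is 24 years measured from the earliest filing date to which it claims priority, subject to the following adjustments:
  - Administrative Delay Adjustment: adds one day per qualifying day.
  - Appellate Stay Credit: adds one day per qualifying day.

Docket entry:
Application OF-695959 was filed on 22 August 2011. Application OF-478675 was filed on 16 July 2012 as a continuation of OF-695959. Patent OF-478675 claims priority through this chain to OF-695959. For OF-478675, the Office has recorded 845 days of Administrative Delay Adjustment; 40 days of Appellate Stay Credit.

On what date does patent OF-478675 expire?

Earliest priority filing: 22 August 2011.
Base term: 22 August 2011 + 24 years → 22 August 2035.
Administrative Delay Adjustment: +845 days → 14 December 2037.
Appellate Stay Credit: +40 days → 23 January 2038.

2038-01-23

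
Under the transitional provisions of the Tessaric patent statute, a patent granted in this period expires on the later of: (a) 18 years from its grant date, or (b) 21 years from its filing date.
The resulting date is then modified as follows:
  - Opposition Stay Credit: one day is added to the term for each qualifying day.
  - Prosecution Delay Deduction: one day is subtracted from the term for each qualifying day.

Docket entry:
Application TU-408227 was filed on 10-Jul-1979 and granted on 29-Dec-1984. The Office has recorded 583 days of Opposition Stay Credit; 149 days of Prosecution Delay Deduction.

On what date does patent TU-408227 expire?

2004-03-07

(a) grant + 18 years → 29 December 2002.
(b) filing + 21 years → 10 July 2000.
Later of the two: 29 December 2002.
Opposition Stay Credit: +583 days → 3 August 2004.
Prosecution Delay Deduction: −149 days → 7 March 2004.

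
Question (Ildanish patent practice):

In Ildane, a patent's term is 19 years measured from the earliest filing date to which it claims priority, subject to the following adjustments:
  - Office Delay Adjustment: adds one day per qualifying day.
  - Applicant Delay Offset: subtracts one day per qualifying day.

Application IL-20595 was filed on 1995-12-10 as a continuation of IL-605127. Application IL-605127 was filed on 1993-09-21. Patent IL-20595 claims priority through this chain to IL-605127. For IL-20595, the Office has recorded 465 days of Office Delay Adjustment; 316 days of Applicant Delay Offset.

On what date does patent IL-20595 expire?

2013-02-17

Earliest priority filing: 21 September 1993.
Base term: 21 September 1993 + 19 years → 21 September 2012.
Office Delay Adjustment: +465 days → 30 December 2013.
Applicant Delay Offset: −316 days → 17 February 2013.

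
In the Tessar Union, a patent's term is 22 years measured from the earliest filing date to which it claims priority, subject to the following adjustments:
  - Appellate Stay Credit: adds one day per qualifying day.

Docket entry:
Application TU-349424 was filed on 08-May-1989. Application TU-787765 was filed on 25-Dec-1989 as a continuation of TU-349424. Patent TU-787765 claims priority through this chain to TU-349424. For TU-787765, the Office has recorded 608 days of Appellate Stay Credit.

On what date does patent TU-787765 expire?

Earliest priority filing: 8 May 1989.
Base term: 8 May 1989 + 22 years → 8 May 2011.
Appellate Stay Credit: +608 days → 5 January 2013.

January 5, 2013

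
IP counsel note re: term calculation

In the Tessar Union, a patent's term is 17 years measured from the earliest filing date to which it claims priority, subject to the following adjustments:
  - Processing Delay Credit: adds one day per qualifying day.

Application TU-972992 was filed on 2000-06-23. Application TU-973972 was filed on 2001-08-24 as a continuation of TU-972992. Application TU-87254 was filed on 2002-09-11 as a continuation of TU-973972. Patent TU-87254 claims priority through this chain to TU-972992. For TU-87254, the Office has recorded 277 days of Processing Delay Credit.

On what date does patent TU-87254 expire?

Earliest priority filing: 23 June 2000.
Base term: 23 June 2000 + 17 years → 23 June 2017.
Processing Delay Credit: +277 days → 27 March 2018.

March 27, 2018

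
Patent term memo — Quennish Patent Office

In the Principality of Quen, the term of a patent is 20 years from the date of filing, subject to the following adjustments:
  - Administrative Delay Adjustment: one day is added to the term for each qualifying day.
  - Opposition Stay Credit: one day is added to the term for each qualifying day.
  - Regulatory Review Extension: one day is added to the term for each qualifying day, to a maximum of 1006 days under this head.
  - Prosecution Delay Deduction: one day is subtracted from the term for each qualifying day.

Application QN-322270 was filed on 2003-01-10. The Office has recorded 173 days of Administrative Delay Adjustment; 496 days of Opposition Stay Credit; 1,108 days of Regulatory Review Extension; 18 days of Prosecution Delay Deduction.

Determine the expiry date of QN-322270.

Base term: filing date + 20 years → 10 January 2023.
Administrative Delay Adjustment: +173 days → 2 July 2023.
Opposition Stay Credit: +496 days → 9 November 2024.
Regulatory Review Extension: 1108 days claimed exceeds the 1006-day cap, so +1006 days → 12 August 2027.
Prosecution Delay Deduction: −18 days → 25 July 2027.

July 25, 2027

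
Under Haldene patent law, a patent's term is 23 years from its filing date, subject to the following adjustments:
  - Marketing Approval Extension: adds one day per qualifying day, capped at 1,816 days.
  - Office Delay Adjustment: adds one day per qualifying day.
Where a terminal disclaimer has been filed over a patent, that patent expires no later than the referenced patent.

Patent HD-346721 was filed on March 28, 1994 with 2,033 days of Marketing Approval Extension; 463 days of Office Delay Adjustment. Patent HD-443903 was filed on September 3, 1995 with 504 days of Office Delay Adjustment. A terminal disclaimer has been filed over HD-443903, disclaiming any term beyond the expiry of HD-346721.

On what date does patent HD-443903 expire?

Natural term of HD-443903:
  Base: filing + 23 years → 3 September 2018.
  Office Delay Adjustment: +504 days → 20 January 2020.
Expiry of referenced patent HD-346721:
  Base: filing + 23 years → 28 March 2017.
  Marketing Approval Extension: 2033 days claimed exceeds the 1816-day cap, so +1816 days → 18 March 2022.
  Office Delay Adjustment: +463 days → 24 June 2023.
Terminal disclaimer: HD-443903 expires on the earlier of 20 January 2020 and 24 June 2023.

January 20, 2020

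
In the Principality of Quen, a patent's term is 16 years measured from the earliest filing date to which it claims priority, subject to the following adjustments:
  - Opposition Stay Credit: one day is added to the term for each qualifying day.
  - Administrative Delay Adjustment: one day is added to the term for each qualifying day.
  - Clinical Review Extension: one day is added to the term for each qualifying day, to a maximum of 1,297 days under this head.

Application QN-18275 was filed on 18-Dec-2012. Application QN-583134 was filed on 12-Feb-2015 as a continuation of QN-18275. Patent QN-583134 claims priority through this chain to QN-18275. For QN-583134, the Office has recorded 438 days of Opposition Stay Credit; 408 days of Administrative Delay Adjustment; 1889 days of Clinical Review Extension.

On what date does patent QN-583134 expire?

October 31, 2034

Earliest priority filing: 18 December 2012.
Base term: 18 December 2012 + 16 years → 18 December 2028.
Opposition Stay Credit: +438 days → 1 March 2030.
Administrative Delay Adjustment: +408 days → 13 April 2031.
Clinical Review Extension: 1889 days claimed exceeds the 1297-day cap, so +1297 days → 31 October 2034.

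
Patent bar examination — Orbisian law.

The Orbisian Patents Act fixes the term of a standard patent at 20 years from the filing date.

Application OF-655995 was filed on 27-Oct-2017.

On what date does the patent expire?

October 27, 2037

Filing date + 20 years → 27 October 2037.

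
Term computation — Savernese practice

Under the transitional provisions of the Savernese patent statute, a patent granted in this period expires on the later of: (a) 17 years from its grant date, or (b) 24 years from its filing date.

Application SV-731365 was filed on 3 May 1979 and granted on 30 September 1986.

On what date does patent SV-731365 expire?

2003-09-30

(a) grant + 17 years → 30 September 2003.
(b) filing + 24 years → 3 May 2003.
Later of the two: 30 September 2003.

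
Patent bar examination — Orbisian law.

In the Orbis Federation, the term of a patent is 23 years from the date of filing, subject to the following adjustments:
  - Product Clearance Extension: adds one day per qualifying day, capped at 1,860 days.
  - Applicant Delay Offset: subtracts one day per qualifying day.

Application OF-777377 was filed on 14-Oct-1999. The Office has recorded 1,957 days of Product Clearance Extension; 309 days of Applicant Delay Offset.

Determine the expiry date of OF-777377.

2027-01-12

Base term: filing date + 23 years → 14 October 2022.
Product Clearance Extension: 1957 days claimed exceeds the 1860-day cap, so +1860 days → 17 November 2027.
Applicant Delay Offset: −309 days → 12 January 2027.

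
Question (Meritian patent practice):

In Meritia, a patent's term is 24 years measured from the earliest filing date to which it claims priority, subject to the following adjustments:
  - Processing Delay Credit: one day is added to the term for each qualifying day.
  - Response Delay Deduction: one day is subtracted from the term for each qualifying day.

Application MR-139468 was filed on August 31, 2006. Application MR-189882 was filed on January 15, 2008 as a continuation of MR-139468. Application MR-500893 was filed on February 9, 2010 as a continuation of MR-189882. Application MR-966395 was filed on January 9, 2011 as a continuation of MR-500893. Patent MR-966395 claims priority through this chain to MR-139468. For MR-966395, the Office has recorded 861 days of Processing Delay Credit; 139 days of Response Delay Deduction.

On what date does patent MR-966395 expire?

Earliest priority filing: 31 August 2006.
Base term: 31 August 2006 + 24 years → 31 August 2030.
Processing Delay Credit: +861 days → 8 January 2033.
Response Delay Deduction: −139 days → 22 August 2032.

2032-08-22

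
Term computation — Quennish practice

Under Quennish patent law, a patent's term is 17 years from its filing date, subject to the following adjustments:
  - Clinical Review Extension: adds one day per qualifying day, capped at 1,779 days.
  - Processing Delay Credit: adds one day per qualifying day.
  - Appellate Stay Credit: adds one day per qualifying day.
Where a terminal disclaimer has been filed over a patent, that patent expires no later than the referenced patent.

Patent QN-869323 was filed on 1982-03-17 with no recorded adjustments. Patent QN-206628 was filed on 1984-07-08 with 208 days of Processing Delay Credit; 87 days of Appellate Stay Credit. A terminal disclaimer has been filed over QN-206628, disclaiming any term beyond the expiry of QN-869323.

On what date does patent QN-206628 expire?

1999-03-17

Natural term of QN-206628:
  Base: filing + 17 years → 8 July 2001.
  Processing Delay Credit: +208 days → 1 February 2002.
  Appellate Stay Credit: +87 days → 29 April 2002.
Expiry of referenced patent QN-869323:
  Base: filing + 17 years → 17 March 1999.
Terminal disclaimer: QN-206628 expires on the earlier of 29 April 2002 and 17 March 1999.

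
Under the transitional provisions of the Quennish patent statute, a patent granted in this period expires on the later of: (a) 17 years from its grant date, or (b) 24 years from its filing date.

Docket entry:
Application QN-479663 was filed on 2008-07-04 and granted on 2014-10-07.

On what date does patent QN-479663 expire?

(a) grant + 17 years → 7 October 2031.
(b) filing + 24 years → 4 July 2032.
Later of the two: 4 July 2032.

2032-07-04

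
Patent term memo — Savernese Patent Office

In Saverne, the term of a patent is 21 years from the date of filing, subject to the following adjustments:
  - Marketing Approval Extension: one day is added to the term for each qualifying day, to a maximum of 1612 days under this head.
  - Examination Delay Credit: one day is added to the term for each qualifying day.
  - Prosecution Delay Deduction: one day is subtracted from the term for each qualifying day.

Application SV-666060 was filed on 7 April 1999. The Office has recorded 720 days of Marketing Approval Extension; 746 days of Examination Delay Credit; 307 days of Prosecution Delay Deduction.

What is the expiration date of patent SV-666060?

Base term: filing date + 21 years → 7 April 2020.
Marketing Approval Extension: 720 days (within the 1612-day cap) → +720 days → 28 March 2022.
Examination Delay Credit: +746 days → 12 April 2024.
Prosecution Delay Deduction: −307 days → 10 June 2023.

June 10, 2023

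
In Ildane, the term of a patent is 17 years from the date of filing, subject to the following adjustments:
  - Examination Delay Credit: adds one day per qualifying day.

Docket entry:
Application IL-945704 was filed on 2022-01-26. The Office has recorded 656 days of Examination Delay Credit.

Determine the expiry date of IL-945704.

Base term: filing date + 17 years → 26 January 2039.
Examination Delay Credit: +656 days → 12 November 2040.

2040-11-12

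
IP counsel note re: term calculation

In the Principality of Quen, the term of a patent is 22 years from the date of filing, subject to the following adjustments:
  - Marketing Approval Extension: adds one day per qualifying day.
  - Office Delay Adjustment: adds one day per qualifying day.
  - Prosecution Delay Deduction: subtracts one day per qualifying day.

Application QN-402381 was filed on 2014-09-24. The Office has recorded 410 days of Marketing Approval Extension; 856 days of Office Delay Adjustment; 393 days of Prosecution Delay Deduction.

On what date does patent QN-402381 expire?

Base term: filing date + 22 years → 24 September 2036.
Marketing Approval Extension: +410 days → 8 November 2037.
Office Delay Adjustment: +856 days → 13 March 2040.
Prosecution Delay Deduction: −393 days → 14 February 2039.

February 14, 2039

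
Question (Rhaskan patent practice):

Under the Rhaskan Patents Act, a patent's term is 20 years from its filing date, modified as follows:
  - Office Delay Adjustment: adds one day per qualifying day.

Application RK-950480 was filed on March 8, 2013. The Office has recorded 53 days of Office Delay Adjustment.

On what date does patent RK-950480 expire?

Base term: filing date + 20 years → 8 March 2033.
Office Delay Adjustment: +53 days → 30 April 2033.

April 30, 2033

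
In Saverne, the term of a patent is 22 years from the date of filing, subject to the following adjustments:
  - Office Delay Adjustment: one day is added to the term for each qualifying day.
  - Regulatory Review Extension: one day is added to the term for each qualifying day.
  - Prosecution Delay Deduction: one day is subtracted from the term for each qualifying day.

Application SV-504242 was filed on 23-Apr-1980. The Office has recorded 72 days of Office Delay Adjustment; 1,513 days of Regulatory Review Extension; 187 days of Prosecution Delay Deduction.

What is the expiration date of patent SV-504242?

February 19, 2006

Base term: filing date + 22 years → 23 April 2002.
Office Delay Adjustment: +72 days → 4 July 2002.
Regulatory Review Extension: +1513 days → 25 August 2006.
Prosecution Delay Deduction: −187 days → 19 February 2006.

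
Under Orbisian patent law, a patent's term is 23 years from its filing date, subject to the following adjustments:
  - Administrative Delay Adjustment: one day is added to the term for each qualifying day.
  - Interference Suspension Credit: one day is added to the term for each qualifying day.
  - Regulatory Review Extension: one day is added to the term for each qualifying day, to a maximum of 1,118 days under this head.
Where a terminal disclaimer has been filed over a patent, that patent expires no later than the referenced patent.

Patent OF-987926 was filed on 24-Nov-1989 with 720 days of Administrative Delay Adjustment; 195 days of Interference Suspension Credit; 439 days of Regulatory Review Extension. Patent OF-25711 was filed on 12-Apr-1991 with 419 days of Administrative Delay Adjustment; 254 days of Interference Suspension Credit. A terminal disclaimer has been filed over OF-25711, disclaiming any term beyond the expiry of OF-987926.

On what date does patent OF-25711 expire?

Natural term of OF-25711:
  Base: filing + 23 years → 12 April 2014.
  Administrative Delay Adjustment: +419 days → 5 June 2015.
  Interference Suspension Credit: +254 days → 14 February 2016.
Expiry of referenced patent OF-987926:
  Base: filing + 23 years → 24 November 2012.
  Administrative Delay Adjustment: +720 days → 14 November 2014.
  Interference Suspension Credit: +195 days → 28 May 2015.
  Regulatory Review Extension: 439 days (within the 1118-day cap) → +439 days → 9 August 2016.
Terminal disclaimer: OF-25711 expires on the earlier of 14 February 2016 and 9 August 2016.

February 14, 2016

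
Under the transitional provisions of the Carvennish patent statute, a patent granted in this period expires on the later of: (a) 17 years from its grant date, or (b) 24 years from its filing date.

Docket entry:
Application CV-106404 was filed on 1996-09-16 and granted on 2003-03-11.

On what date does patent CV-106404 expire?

2020-09-16

(a) grant + 17 years → 11 March 2020.
(b) filing + 24 years → 16 September 2020.
Later of the two: 16 September 2020.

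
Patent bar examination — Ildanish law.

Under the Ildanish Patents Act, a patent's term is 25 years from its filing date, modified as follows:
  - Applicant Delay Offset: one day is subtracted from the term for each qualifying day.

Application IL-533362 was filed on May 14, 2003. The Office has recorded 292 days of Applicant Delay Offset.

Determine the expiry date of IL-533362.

2027-07-27

Base term: filing date + 25 years → 14 May 2028.
Applicant Delay Offset: −292 days → 27 July 2027.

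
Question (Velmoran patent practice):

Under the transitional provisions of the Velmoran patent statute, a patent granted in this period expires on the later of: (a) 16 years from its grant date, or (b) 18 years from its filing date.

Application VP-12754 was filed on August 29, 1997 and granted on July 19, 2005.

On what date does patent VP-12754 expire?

(a) grant + 16 years → 19 July 2021.
(b) filing + 18 years → 29 August 2015.
Later of the two: 19 July 2021.

July 19, 2021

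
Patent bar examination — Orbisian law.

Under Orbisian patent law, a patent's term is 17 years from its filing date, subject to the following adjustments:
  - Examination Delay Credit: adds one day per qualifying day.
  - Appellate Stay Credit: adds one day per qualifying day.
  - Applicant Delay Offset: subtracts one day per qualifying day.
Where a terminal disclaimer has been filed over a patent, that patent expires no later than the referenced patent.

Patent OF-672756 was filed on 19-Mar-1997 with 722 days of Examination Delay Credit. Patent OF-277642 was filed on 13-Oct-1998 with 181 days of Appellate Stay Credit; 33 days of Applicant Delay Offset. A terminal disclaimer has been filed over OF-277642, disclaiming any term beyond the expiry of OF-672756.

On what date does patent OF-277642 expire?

March 9, 2016

Natural term of OF-277642:
  Base: filing + 17 years → 13 October 2015.
  Appellate Stay Credit: +181 days → 11 April 2016.
  Applicant Delay Offset: −33 days → 9 March 2016.
Expiry of referenced patent OF-672756:
  Base: filing + 17 years → 19 March 2014.
  Examination Delay Credit: +722 days → 10 March 2016.
Terminal disclaimer: OF-277642 expires on the earlier of 9 March 2016 and 10 March 2016.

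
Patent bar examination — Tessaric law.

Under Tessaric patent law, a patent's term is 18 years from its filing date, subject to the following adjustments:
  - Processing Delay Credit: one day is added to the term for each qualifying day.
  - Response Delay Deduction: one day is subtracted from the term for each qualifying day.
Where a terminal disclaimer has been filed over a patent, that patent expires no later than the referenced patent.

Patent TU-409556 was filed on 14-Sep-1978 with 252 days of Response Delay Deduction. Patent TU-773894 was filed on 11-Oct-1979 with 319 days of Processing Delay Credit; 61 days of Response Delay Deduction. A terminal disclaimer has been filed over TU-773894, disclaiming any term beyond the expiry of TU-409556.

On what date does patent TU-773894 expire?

January 6, 1996

Natural term of TU-773894:
  Base: filing + 18 years → 11 October 1997.
  Processing Delay Credit: +319 days → 26 August 1998.
  Response Delay Deduction: −61 days → 26 June 1998.
Expiry of referenced patent TU-409556:
  Base: filing + 18 years → 14 September 1996.
  Response Delay Deduction: −252 days → 6 January 1996.
Terminal disclaimer: TU-773894 expires on the earlier of 26 June 1998 and 6 January 1996.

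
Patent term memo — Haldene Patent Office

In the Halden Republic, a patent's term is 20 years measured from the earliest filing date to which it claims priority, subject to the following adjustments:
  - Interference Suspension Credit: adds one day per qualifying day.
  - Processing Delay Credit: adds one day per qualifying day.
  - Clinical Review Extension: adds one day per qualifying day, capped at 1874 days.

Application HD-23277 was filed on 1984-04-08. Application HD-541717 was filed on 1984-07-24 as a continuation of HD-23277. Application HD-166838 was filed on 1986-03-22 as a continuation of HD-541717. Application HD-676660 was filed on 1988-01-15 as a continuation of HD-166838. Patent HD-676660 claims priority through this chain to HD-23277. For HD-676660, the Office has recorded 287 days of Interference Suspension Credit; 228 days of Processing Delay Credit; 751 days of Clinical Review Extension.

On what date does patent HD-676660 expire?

September 26, 2007

Earliest priority filing: 8 April 1984.
Base term: 8 April 1984 + 20 years → 8 April 2004.
Interference Suspension Credit: +287 days → 20 January 2005.
Processing Delay Credit: +228 days → 5 September 2005.
Clinical Review Extension: 751 days (within the 1874-day cap) → +751 days → 26 September 2007.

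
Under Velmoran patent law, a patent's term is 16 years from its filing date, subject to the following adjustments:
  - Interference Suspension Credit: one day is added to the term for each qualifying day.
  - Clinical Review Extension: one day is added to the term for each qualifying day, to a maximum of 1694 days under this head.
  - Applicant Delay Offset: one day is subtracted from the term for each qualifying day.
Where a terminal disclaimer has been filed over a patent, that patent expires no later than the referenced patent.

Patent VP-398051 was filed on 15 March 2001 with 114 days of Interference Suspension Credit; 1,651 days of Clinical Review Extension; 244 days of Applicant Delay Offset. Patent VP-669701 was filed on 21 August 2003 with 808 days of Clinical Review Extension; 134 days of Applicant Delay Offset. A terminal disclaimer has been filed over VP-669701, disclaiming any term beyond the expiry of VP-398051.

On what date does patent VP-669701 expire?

May 14, 2021

Natural term of VP-669701:
  Base: filing + 16 years → 21 August 2019.
  Clinical Review Extension: 808 days (within the 1694-day cap) → +808 days → 6 November 2021.
  Applicant Delay Offset: −134 days → 25 June 2021.
Expiry of referenced patent VP-398051:
  Base: filing + 16 years → 15 March 2017.
  Interference Suspension Credit: +114 days → 7 July 2017.
  Clinical Review Extension: 1651 days (within the 1694-day cap) → +1651 days → 13 January 2022.
  Applicant Delay Offset: −244 days → 14 May 2021.
Terminal disclaimer: VP-669701 expires on the earlier of 25 June 2021 and 14 May 2021.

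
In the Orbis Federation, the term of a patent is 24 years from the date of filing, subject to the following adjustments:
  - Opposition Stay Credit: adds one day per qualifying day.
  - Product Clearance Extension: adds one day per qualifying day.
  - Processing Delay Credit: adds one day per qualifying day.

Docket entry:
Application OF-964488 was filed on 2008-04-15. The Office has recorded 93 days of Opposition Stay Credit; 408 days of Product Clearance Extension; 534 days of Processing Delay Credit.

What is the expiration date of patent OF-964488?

Base term: filing date + 24 years → 15 April 2032.
Opposition Stay Credit: +93 days → 17 July 2032.
Product Clearance Extension: +408 days → 29 August 2033.
Processing Delay Credit: +534 days → 14 February 2035.

February 14, 2035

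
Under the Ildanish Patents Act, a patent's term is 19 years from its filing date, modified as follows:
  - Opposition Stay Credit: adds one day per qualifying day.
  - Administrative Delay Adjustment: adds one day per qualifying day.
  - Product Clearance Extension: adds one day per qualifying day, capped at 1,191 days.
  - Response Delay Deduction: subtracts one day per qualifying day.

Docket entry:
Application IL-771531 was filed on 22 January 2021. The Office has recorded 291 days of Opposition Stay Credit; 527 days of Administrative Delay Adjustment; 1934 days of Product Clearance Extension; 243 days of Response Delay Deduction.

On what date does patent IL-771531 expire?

Base term: filing date + 19 years → 22 January 2040.
Opposition Stay Credit: +291 days → 8 November 2040.
Administrative Delay Adjustment: +527 days → 19 April 2042.
Product Clearance Extension: 1934 days claimed exceeds the 1191-day cap, so +1191 days → 23 July 2045.
Response Delay Deduction: −243 days → 22 November 2044.

2044-11-22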